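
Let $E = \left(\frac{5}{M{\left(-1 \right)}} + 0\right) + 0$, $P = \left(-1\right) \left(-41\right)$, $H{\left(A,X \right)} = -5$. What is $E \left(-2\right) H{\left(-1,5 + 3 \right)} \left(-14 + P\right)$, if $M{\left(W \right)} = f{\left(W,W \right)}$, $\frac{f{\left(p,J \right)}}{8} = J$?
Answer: $- \frac{675}{4} \approx -168.75$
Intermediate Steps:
$f{\left(p,J \right)} = 8 J$
$P = 41$
$M{\left(W \right)} = 8 W$
$E = - \frac{5}{8}$ ($E = \left(\frac{5}{8 \left(-1\right)} + 0\right) + 0 = \left(\frac{5}{-8} + 0\right) + 0 = \left(5 \left(- \frac{1}{8}\right) + 0\right) + 0 = \left(- \frac{5}{8} + 0\right) + 0 = - \frac{5}{8} + 0 = - \frac{5}{8} \approx -0.625$)
$E \left(-2\right) H{\left(-1,5 + 3 \right)} \left(-14 + P\right) = \left(- \frac{5}{8}\right) \left(-2\right) \left(-5\right) \left(-14 + 41\right) = \frac{5}{4} \left(-5\right) 27 = \left(- \frac{25}{4}\right) 27 = - \frac{675}{4}$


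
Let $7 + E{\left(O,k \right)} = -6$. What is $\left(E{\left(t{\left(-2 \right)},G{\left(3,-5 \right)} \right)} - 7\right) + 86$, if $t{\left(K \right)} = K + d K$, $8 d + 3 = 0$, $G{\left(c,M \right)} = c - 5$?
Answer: $66$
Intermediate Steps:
$G{\left(c,M \right)} = -5 + c$
$d = - \frac{3}{8}$ ($d = - \frac{3}{8} + \frac{1}{8} \cdot 0 = - \frac{3}{8} + 0 = - \frac{3}{8} \approx -0.375$)
$t{\left(K \right)} = \frac{5 K}{8}$ ($t{\left(K \right)} = K - \frac{3 K}{8} = \frac{5 K}{8}$)
$E{\left(O,k \right)} = -13$ ($E{\left(O,k \right)} = -7 - 6 = -13$)
$\left(E{\left(t{\left(-2 \right)},G{\left(3,-5 \right)} \right)} - 7\right) + 86 = \left(-13 - 7\right) + 86 = -20 + 86 = 66$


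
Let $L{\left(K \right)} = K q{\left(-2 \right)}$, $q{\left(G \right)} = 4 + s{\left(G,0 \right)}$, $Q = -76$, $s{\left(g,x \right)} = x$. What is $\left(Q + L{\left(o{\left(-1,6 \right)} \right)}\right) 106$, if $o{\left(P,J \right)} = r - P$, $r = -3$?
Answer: $-8904$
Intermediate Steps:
$o{\left(P,J \right)} = -3 - P$
$q{\left(G \right)} = 4$ ($q{\left(G \right)} = 4 + 0 = 4$)
$L{\left(K \right)} = 4 K$ ($L{\left(K \right)} = K 4 = 4 K$)
$\left(Q + L{\left(o{\left(-1,6 \right)} \right)}\right) 106 = \left(-76 + 4 \left(-3 - -1\right)\right) 106 = \left(-76 + 4 \left(-3 + 1\right)\right) 106 = \left(-76 + 4 \left(-2\right)\right) 106 = \left(-76 - 8\right) 106 = \left(-84\right) 106 = -8904$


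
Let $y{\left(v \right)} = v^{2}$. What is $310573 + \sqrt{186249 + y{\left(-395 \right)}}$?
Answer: $310573 + \sqrt{342274} \approx 3.1116 \cdot 10^{5}$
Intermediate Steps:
$310573 + \sqrt{186249 + y{\left(-395 \right)}} = 310573 + \sqrt{186249 + \left(-395\right)^{2}} = 310573 + \sqrt{186249 + 156025} = 310573 + \sqrt{342274}$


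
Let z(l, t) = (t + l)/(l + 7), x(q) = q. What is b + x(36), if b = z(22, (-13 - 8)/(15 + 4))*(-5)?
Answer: 17851/551 ≈ 32.397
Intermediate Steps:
z(l, t) = (l + t)/(7 + l)
b = -1985/551 (b = ((22 + (-13 - 8)/(15 + 4))/(7 + 22))*(-5) = ((22 - 21/19)/29)*(-5) = ((1/29)*(397/19))*(-5) = (397/551)*(-5) = -1985/551 ≈ -3.6025)
b + x(36) = -1985/551 + 36 = 17851/551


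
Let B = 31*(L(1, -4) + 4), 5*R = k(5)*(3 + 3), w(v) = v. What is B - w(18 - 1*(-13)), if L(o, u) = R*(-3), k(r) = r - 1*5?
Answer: 93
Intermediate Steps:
k(r) = -5 + r (k(r) = r - 5 = -5 + r)
R = 0 (R = ((-5 + 5)*(3 + 3))/5 = (0*6)/5 = (⅕)*0 = 0)
L(o, u) = 0 (L(o, u) = 0*(-3) = 0)
B = 124 (B = 31*(0 + 4) = 31*4 = 124)
B - w(18 - 1*(-13)) = 124 - (18 - 1*(-13)) = 124 - (18 + 13) = 124 - 1*31 = 124 - 31 = 93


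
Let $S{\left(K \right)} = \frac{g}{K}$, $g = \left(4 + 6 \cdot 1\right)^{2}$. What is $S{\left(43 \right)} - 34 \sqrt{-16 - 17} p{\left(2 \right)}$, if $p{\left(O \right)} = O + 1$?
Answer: $\frac{100}{43} - 102 i \sqrt{33} \approx 2.3256 - 585.95 i$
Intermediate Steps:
$g = 100$ ($g = \left(4 + 6\right)^{2} = 10^{2} = 100$)
$p{\left(O \right)} = 1 + O$
$S{\left(K \right)} = \frac{100}{K}$
$S{\left(43 \right)} - 34 \sqrt{-16 - 17} p{\left(2 \right)} = \frac{100}{43} - 34 \sqrt{-16 - 17} \left(1 + 2\right) = 100 \cdot \frac{1}{43} - 34 \sqrt{-33} \cdot 3 = \frac{100}{43} - 34 i \sqrt{33} \cdot 3 = \frac{100}{43} - 102 i \sqrt{33}$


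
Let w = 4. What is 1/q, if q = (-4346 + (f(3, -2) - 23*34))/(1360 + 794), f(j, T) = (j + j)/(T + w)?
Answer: -2154/5125 ≈ -0.42029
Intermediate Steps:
f(j, T) = 2*j/(4 + T) (f(j, T) = (j + j)/(T + 4) = (2*j)/(4 + T) = 2*j/(4 + T))
q = -5125/2154 (q = (-4346 + (2*3/(4 - 2) - 23*34))/(1360 + 794) = (-4346 + (2*3/2 - 782))/2154 = (-4346 + (2*3*(1/2) - 782))*(1/2154) = (-4346 + (3 - 782))*(1/2154) = (-4346 - 779)*(1/2154) = -5125*1/2154 = -5125/2154 ≈ -2.3793)
1/q = 1/(-5125/2154) = -2154/5125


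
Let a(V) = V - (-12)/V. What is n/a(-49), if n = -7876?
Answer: 385924/2413 ≈ 159.94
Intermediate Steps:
a(V) = V + 12/V
n/a(-49) = -7876/(-49 + 12/(-49)) = -7876/(-49 + 12*(-1/49)) = -7876/(-49 - 12/49) = -7876/(-2413/49) = -7876*(-49/2413) = 385924/2413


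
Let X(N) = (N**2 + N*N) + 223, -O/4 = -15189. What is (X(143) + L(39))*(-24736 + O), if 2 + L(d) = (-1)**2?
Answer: 1481142400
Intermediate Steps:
O = 60756 (O = -4*(-15189) = 60756)
X(N) = 223 + 2*N**2 (X(N) = (N**2 + N**2) + 223 = 2*N**2 + 223 = 223 + 2*N**2)
L(d) = -1 (L(d) = -2 + (-1)**2 = -2 + 1 = -1)
(X(143) + L(39))*(-24736 + O) = ((223 + 2*143**2) - 1)*(-24736 + 60756) = ((223 + 2*20449) - 1)*36020 = ((223 + 40898) - 1)*36020 = (41121 - 1)*36020 = 41120*36020 = 1481142400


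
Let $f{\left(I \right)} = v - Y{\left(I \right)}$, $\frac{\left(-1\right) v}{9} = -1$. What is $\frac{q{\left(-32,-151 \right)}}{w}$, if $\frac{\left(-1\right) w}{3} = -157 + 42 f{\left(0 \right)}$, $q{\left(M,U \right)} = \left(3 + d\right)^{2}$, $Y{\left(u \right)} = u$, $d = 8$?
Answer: $- \frac{121}{663} \approx -0.1825$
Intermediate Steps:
$v = 9$ ($v = \left(-9\right) \left(-1\right) = 9$)
$f{\left(I \right)} = 9 - I$
$q{\left(M,U \right)} = 121$ ($q{\left(M,U \right)} = \left(3 + 8\right)^{2} = 11^{2} = 121$)
$w = -663$ ($w = - 3 \left(-157 + 42 \left(9 - 0\right)\right) = - 3 \left(-157 + 42 \left(9 + 0\right)\right) = - 3 \left(-157 + 42 \cdot 9\right) = - 3 \left(-157 + 378\right) = \left(-3\right) 221 = -663$)
$\frac{q{\left(-32,-151 \right)}}{w} = \frac{121}{-663} = 121 \left(- \frac{1}{663}\right) = - \frac{121}{663}$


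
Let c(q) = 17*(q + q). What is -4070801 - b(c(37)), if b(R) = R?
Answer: -4072059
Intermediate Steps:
c(q) = 34*q (c(q) = 17*(2*q) = 34*q)
-4070801 - b(c(37)) = -4070801 - 34*37 = -4070801 - 1*1258 = -4070801 - 1258 = -4072059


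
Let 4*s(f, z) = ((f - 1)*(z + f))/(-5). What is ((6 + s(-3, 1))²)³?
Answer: 481890304/15625 ≈ 30841.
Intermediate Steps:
s(f, z) = -(-1 + f)*(f + z)/20 (s(f, z) = (((f - 1)*(z + f))/(-5))/4 = (((-1 + f)*(f + z))*(-⅕))/4 = (-(-1 + f)*(f + z)/5)/4 = -(-1 + f)*(f + z)/20)
((6 + s(-3, 1))²)³ = ((6 + (-1/20*(-3)² + (1/20)*(-3) + (1/20)*1 - 1/20*(-3)*1))²)³ = ((6 + (-1/20*9 - 3/20 + 1/20 + 3/20))²)³ = ((6 + (-9/20 - 3/20 + 1/20 + 3/20))²)³ = ((6 - ⅖)²)³ = ((28/5)²)³ = (784/25)³ = 481890304/15625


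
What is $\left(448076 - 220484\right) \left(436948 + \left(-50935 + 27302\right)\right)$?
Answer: $94067187480$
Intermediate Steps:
$\left(448076 - 220484\right) \left(436948 + \left(-50935 + 27302\right)\right) = 227592 \left(436948 - 23633\right) = 227592 \cdot 413315 = 94067187480$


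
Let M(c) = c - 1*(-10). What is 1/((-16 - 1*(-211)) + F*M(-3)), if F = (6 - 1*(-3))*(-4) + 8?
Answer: -1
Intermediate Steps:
M(c) = 10 + c (M(c) = c + 10 = 10 + c)
F = -28 (F = (6 + 3)*(-4) + 8 = 9*(-4) + 8 = -36 + 8 = -28)
1/((-16 - 1*(-211)) + F*M(-3)) = 1/((-16 - 1*(-211)) - 28*(10 - 3)) = 1/((-16 + 211) - 28*7) = 1/(195 - 196) = 1/(-1) = -1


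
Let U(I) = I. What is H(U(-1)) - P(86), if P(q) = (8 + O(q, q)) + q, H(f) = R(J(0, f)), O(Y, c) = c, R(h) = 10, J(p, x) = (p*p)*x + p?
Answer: -170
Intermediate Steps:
J(p, x) = p + x*p² (J(p, x) = p²*x + p = x*p² + p = p + x*p²)
H(f) = 10
P(q) = 8 + 2*q (P(q) = (8 + q) + q = 8 + 2*q)
H(U(-1)) - P(86) = 10 - (8 + 2*86) = 10 - (8 + 172) = 10 - 1*180 = 10 - 180 = -170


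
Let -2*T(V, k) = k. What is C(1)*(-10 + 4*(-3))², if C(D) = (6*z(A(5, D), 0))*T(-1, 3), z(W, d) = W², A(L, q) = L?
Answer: -108900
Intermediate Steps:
T(V, k) = -k/2
C(D) = -225 (C(D) = (6*5²)*(-½*3) = (6*25)*(-3/2) = 150*(-3/2) = -225)
C(1)*(-10 + 4*(-3))² = -225*(-10 + 4*(-3))² = -225*(-10 - 12)² = -225*(-22)² = -225*484 = -108900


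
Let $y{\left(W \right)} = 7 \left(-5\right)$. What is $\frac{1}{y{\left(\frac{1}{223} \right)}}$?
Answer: $- \frac{1}{35} \approx -0.028571$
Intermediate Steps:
$y{\left(W \right)} = -35$
$\frac{1}{y{\left(\frac{1}{223} \right)}} = \frac{1}{-35} = - \frac{1}{35}$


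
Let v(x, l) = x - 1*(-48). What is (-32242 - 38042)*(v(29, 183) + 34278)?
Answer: -2414606820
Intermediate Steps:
v(x, l) = 48 + x (v(x, l) = x + 48 = 48 + x)
(-32242 - 38042)*(v(29, 183) + 34278) = (-32242 - 38042)*((48 + 29) + 34278) = -70284*(77 + 34278) = -70284*34355 = -2414606820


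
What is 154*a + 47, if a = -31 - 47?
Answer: -11965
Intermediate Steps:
a = -78
154*a + 47 = 154*(-78) + 47 = -12012 + 47 = -11965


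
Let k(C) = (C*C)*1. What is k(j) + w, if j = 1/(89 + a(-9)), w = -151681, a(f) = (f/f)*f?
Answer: -970758399/6400 ≈ -1.5168e+5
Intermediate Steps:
a(f) = f (a(f) = 1*f = f)
j = 1/80 (j = 1/(89 - 9) = 1/80 ≈ 0.012500)
k(C) = C² (k(C) = C²*1 = C²)
k(j) + w = (1/80)² - 151681 = 1/6400 - 151681 = -970758399/6400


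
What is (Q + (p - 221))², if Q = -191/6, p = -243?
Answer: 8850625/36 ≈ 2.4585e+5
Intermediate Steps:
Q = -191/6 (Q = -191*⅙ = -191/6 ≈ -31.833)
(Q + (p - 221))² = (-191/6 + (-243 - 221))² = (-191/6 - 464)² = (-2975/6)² = 8850625/36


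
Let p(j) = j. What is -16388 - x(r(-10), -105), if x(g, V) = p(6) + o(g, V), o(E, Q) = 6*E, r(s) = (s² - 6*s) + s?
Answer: -17294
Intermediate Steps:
r(s) = s² - 5*s
x(g, V) = 6 + 6*g
-16388 - x(r(-10), -105) = -16388 - (6 + 6*(-10*(-5 - 10))) = -16388 - (6 + 6*(-10*(-15))) = -16388 - (6 + 6*150) = -16388 - (6 + 900) = -16388 - 1*906 = -16388 - 906 = -17294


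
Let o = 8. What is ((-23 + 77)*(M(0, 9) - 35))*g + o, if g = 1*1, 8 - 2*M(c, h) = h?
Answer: -1909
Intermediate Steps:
M(c, h) = 4 - h/2
g = 1
((-23 + 77)*(M(0, 9) - 35))*g + o = ((-23 + 77)*((4 - ½*9) - 35))*1 + 8 = (54*((4 - 9/2) - 35))*1 + 8 = (54*(-½ - 35))*1 + 8 = (54*(-71/2))*1 + 8 = -1917*1 + 8 = -1917 + 8 = -1909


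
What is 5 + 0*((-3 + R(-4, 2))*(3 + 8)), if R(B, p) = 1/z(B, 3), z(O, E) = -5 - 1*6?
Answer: 5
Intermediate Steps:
z(O, E) = -11 (z(O, E) = -5 - 6 = -11)
R(B, p) = -1/11 (R(B, p) = 1/(-11) = -1/11)
5 + 0*((-3 + R(-4, 2))*(3 + 8)) = 5 + 0*((-3 - 1/11)*(3 + 8)) = 5 + 0*(-34/11*11) = 5 + 0*(-34) = 5 + 0 = 5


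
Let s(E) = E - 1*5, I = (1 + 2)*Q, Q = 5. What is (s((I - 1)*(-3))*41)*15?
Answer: -28905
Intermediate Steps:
I = 15 (I = (1 + 2)*5 = 3*5 = 15)
s(E) = -5 + E (s(E) = E - 5 = -5 + E)
(s((I - 1)*(-3))*41)*15 = ((-5 + (15 - 1)*(-3))*41)*15 = ((-5 + 14*(-3))*41)*15 = ((-5 - 42)*41)*15 = -47*41*15 = -1927*15 = -28905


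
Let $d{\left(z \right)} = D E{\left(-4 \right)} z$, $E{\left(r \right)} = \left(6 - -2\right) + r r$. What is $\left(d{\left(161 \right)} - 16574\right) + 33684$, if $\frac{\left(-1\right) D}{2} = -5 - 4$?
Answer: $86662$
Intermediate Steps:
$E{\left(r \right)} = 8 + r^{2}$ ($E{\left(r \right)} = \left(6 + 2\right) + r^{2} = 8 + r^{2}$)
$D = 18$ ($D = - 2 \left(-5 - 4\right) = \left(-2\right) \left(-9\right) = 18$)
$d{\left(z \right)} = 432 z$ ($d{\left(z \right)} = 18 \left(8 + \left(-4\right)^{2}\right) z = 18 \left(8 + 16\right) z = 18 \cdot 24 z = 432 z$)
$\left(d{\left(161 \right)} - 16574\right) + 33684 = \left(432 \cdot 161 - 16574\right) + 33684 = \left(69552 - 16574\right) + 33684 = 52978 + 33684 = 86662$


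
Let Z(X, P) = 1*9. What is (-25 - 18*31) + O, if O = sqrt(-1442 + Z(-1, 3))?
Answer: -583 + I*sqrt(1433) ≈ -583.0 + 37.855*I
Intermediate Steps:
Z(X, P) = 9
O = I*sqrt(1433) (O = sqrt(-1442 + 9) = sqrt(-1433) = I*sqrt(1433) ≈ 37.855*I)
(-25 - 18*31) + O = (-25 - 18*31) + I*sqrt(1433) = (-25 - 558) + I*sqrt(1433) = -583 + I*sqrt(1433)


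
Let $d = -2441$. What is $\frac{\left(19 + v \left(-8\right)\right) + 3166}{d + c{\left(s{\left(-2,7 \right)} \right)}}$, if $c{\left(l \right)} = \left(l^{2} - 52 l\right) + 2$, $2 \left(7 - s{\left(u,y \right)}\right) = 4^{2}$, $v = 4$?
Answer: $- \frac{3153}{2386} \approx -1.3215$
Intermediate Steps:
$s{\left(u,y \right)} = -1$ ($s{\left(u,y \right)} = 7 - \frac{4^{2}}{2} = 7 - 8 = -1$)
$c{\left(l \right)} = 2 + l^{2} - 52 l$
$\frac{\left(19 + v \left(-8\right)\right) + 3166}{d + c{\left(s{\left(-2,7 \right)} \right)}} = \frac{\left(19 + 4 \left(-8\right)\right) + 3166}{-2441 + \left(2 + \left(-1\right)^{2} - -52\right)} = \frac{\left(19 - 32\right) + 3166}{-2441 + \left(2 + 1 + 52\right)} = \frac{-13 + 3166}{-2441 + 55} = \frac{3153}{-2386} = 3153 \left(- \frac{1}{2386}\right) = - \frac{3153}{2386}$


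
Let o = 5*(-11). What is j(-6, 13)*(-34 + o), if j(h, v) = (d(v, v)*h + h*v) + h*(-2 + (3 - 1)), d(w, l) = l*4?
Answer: 34710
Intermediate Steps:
d(w, l) = 4*l
o = -55
j(h, v) = 5*h*v (j(h, v) = ((4*v)*h + h*v) + h*(-2 + (3 - 1)) = (4*h*v + h*v) + h*(-2 + 2) = 5*h*v + h*0 = 5*h*v + 0 = 5*h*v)
j(-6, 13)*(-34 + o) = (5*(-6)*13)*(-34 - 55) = -390*(-89) = 34710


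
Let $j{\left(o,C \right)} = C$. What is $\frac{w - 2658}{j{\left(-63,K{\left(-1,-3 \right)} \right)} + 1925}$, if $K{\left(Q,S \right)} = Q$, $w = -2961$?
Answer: $- \frac{5619}{1924} \approx -2.9205$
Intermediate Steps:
$\frac{w - 2658}{j{\left(-63,K{\left(-1,-3 \right)} \right)} + 1925} = \frac{-2961 - 2658}{-1 + 1925} = - \frac{5619}{1924}$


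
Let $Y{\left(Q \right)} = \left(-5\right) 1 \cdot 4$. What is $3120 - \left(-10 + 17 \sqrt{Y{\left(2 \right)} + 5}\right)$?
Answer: $3130 - 17 i \sqrt{15} \approx 3130.0 - 65.841 i$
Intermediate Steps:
$Y{\left(Q \right)} = -20$ ($Y{\left(Q \right)} = \left(-5\right) 4 = -20$)
$3120 - \left(-10 + 17 \sqrt{Y{\left(2 \right)} + 5}\right) = 3120 - \left(-10 + 17 \sqrt{-20 + 5}\right) = 3120 - \left(-10 + 17 \sqrt{-15}\right) = 3120 - \left(-10 + 17 i \sqrt{15}\right) = 3120 + \left(10 - 17 i \sqrt{15}\right) = 3130 - 17 i \sqrt{15}$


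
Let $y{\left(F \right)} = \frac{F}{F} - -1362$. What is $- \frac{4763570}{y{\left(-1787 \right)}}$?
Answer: $- \frac{4763570}{1363} \approx -3494.9$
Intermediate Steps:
$y{\left(F \right)} = 1363$ ($y{\left(F \right)} = 1 + 1362 = 1363$)
$- \frac{4763570}{y{\left(-1787 \right)}} = - \frac{4763570}{1363}$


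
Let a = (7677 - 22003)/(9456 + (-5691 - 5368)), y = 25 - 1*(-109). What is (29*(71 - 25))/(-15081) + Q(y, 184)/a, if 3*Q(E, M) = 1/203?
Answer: -553064453/6265461774 ≈ -0.088272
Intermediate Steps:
y = 134 (y = 25 + 109 = 134)
Q(E, M) = 1/609 (Q(E, M) = (⅓)/203 = (⅓)*(1/203) = 1/609)
a = 14326/1603 (a = -14326/(9456 - 11059) = -14326/(-1603) = -14326*(-1/1603) = 14326/1603 ≈ 8.9370)
(29*(71 - 25))/(-15081) + Q(y, 184)/a = (29*(71 - 25))/(-15081) + 1/(609*(14326/1603)) = (29*46)*(-1/15081) + (1/609)*(1603/14326) = 1334*(-1/15081) + 229/1246362 = -1334/15081 + 229/1246362 = -553064453/6265461774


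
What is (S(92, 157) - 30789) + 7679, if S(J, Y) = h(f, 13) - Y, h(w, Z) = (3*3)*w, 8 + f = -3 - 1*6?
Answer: -23420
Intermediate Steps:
f = -17 (f = -8 + (-3 - 1*6) = -8 + (-3 - 6) = -8 - 9 = -17)
h(w, Z) = 9*w
S(J, Y) = -153 - Y (S(J, Y) = 9*(-17) - Y = -153 - Y)
(S(92, 157) - 30789) + 7679 = ((-153 - 1*157) - 30789) + 7679 = ((-153 - 157) - 30789) + 7679 = (-310 - 30789) + 7679 = -31099 + 7679 = -23420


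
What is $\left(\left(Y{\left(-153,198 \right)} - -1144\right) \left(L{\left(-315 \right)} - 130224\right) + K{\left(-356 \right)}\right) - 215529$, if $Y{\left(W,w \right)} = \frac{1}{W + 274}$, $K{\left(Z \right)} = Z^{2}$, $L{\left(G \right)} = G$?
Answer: $- \frac{18080605028}{121} \approx -1.4943 \cdot 10^{8}$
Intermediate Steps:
$Y{\left(W,w \right)} = \frac{1}{274 + W}$
$\left(\left(Y{\left(-153,198 \right)} - -1144\right) \left(L{\left(-315 \right)} - 130224\right) + K{\left(-356 \right)}\right) - 215529 = \left(\left(\frac{1}{274 - 153} - -1144\right) \left(-315 - 130224\right) + \left(-356\right)^{2}\right) - 215529 = \left(\left(\frac{1}{121} + \left(1350 - 206\right)\right) \left(-130539\right) + 126736\right) - 215529 = \left(\left(\frac{1}{121} + 1144\right) \left(-130539\right) + 126736\right) - 215529 = \left(\frac{138425}{121} \left(-130539\right) + 126736\right) - 215529 = \left(- \frac{18069861075}{121} + 126736\right) - 215529 = - \frac{18054526019}{121} - 215529 = - \frac{18080605028}{121}$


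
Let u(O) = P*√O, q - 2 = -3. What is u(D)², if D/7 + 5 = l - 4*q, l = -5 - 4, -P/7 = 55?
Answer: -10375750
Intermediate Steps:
P = -385 (P = -7*55 = -385)
q = -1 (q = 2 - 3 = -1)
l = -9
D = -70 (D = -35 + 7*(-9 - 4*(-1)) = -35 + 7*(-9 + 4) = -35 + 7*(-5) = -35 - 35 = -70)
u(O) = -385*√O
u(D)² = (-385*I*√70)² = -10375750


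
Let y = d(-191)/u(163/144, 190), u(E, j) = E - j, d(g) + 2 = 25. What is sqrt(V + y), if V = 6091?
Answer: sqrt(4505281367155)/27197 ≈ 78.044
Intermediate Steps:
d(g) = 23 (d(g) = -2 + 25 = 23)
y = -3312/27197 (y = 23/(163/144 - 1*190) = 23/(163*(1/144) - 190) = 23/(163/144 - 190) = 23/(-27197/144) = 23*(-144/27197) = -3312/27197 ≈ -0.12178)
sqrt(V + y) = sqrt(6091 - 3312/27197) = sqrt(165653615/27197) = sqrt(4505281367155)/27197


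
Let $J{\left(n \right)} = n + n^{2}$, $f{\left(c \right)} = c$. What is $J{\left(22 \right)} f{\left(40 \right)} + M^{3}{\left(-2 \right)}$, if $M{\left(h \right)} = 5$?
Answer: $20365$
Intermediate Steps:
$J{\left(22 \right)} f{\left(40 \right)} + M^{3}{\left(-2 \right)} = 22 \left(1 + 22\right) 40 + 5^{3} = 22 \cdot 23 \cdot 40 + 125 = 506 \cdot 40 + 125 = 20240 + 125 = 20365$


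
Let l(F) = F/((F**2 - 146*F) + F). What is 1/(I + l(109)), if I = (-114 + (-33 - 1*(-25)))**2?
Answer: 36/535823 ≈ 6.7186e-5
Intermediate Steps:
l(F) = F/(F**2 - 145*F)
I = 14884 (I = (-114 + (-33 + 25))**2 = (-114 - 8)**2 = (-122)**2 = 14884)
1/(I + l(109)) = 1/(14884 + 1/(-145 + 109)) = 1/(14884 + 1/(-36)) = 1/(14884 - 1/36) = 1/(535823/36) = 36/535823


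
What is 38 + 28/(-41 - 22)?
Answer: 338/9 ≈ 37.556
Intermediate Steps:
38 + 28/(-41 - 22) = 38 + 28/(-63) = 38 + 28*(-1/63) = 38 - 4/9 = 338/9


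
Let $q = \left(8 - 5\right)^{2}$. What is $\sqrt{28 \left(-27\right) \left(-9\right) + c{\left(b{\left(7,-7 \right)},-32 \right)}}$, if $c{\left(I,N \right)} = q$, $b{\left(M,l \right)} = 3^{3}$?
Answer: $3 \sqrt{757} \approx 82.541$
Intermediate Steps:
$b{\left(M,l \right)} = 27$
$q = 9$ ($q = 3^{2} = 9$)
$c{\left(I,N \right)} = 9$
$\sqrt{28 \left(-27\right) \left(-9\right) + c{\left(b{\left(7,-7 \right)},-32 \right)}} = \sqrt{28 \left(-27\right) \left(-9\right) + 9} = \sqrt{\left(-756\right) \left(-9\right) + 9} = \sqrt{6804 + 9} = \sqrt{6813} = 3 \sqrt{757}$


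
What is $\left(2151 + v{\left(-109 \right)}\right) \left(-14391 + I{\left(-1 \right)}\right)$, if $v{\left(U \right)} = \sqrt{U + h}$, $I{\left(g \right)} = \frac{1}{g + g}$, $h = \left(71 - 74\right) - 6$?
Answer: $- \frac{61912233}{2} - \frac{28783 i \sqrt{118}}{2} \approx -3.0956 \cdot 10^{7} - 1.5633 \cdot 10^{5} i$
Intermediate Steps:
$h = -9$ ($h = -3 - 6 = -9$)
$I{\left(g \right)} = \frac{1}{2 g}$
$v{\left(U \right)} = \sqrt{-9 + U}$ ($v{\left(U \right)} = \sqrt{U - 9} = \sqrt{-9 + U}$)
$\left(2151 + v{\left(-109 \right)}\right) \left(-14391 + I{\left(-1 \right)}\right) = \left(2151 + \sqrt{-9 - 109}\right) \left(-14391 + \frac{1}{2 \left(-1\right)}\right) = \left(2151 + \sqrt{-118}\right) \left(-14391 + \frac{1}{2} \left(-1\right)\right) = \left(2151 + i \sqrt{118}\right) \left(-14391 - \frac{1}{2}\right) = \left(2151 + i \sqrt{118}\right) \left(- \frac{28783}{2}\right) = - \frac{61912233}{2} - \frac{28783 i \sqrt{118}}{2}$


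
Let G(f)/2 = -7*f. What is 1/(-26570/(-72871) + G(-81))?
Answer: 72871/82662284 ≈ 0.00088155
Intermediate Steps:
G(f) = -14*f (G(f) = 2*(-7*f) = -14*f)
1/(-26570/(-72871) + G(-81)) = 1/(-26570/(-72871) - 14*(-81)) = 1/(-26570*(-1/72871) + 1134) = 1/(26570/72871 + 1134) = 1/(82662284/72871) = 72871/82662284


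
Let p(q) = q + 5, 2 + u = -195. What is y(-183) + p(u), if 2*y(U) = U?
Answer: -567/2 ≈ -283.50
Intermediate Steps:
u = -197 (u = -2 - 195 = -197)
y(U) = U/2
p(q) = 5 + q
y(-183) + p(u) = (1/2)*(-183) + (5 - 197) = -183/2 - 192 = -567/2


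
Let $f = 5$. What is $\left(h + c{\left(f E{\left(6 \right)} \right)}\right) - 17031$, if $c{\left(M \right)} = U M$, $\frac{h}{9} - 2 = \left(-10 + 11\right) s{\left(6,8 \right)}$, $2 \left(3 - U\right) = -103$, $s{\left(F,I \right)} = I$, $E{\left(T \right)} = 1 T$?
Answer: $-15306$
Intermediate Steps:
$E{\left(T \right)} = T$
$U = \frac{109}{2}$ ($U = 3 - - \frac{103}{2} = 3 + \frac{103}{2} = \frac{109}{2} \approx 54.5$)
$h = 90$ ($h = 18 + 9 \left(-10 + 11\right) 8 = 18 + 9 \cdot 1 \cdot 8 = 18 + 9 \cdot 8 = 18 + 72 = 90$)
$c{\left(M \right)} = \frac{109 M}{2}$
$\left(h + c{\left(f E{\left(6 \right)} \right)}\right) - 17031 = \left(90 + \frac{109 \cdot 5 \cdot 6}{2}\right) - 17031 = \left(90 + \frac{109}{2} \cdot 30\right) - 17031 = \left(90 + 1635\right) - 17031 = 1725 - 17031 = -15306$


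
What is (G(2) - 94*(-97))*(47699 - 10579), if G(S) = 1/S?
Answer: 338478720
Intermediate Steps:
(G(2) - 94*(-97))*(47699 - 10579) = (1/2 - 94*(-97))*(47699 - 10579) = (½ + 9118)*37120 = (18237/2)*37120 = 338478720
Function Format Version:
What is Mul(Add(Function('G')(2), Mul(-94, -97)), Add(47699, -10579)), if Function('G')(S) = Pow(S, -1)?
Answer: 338478720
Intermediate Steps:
Mul(Add(Function('G')(2), Mul(-94, -97)), Add(47699, -10579)) = Mul(Add(Pow(2, -1), Mul(-94, -97)), Add(47699, -10579)) = Mul(Add(Rational(1, 2), 9118), 37120) = Mul(Rational(18237, 2), 37120) = 338478720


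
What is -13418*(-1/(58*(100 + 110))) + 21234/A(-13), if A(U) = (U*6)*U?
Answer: 22686331/1029210 ≈ 22.042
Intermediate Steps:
A(U) = 6*U² (A(U) = (6*U)*U = 6*U²)
-13418*(-1/(58*(100 + 110))) + 21234/A(-13) = -13418*(-1/(58*(100 + 110))) + 21234/((6*(-13)²)) = -13418/(210*(-58)) + 21234/((6*169)) = -13418/(-12180) + 21234/1014 = -13418*(-1/12180) + 21234*(1/1014) = 6709/6090 + 3539/169 = 22686331/1029210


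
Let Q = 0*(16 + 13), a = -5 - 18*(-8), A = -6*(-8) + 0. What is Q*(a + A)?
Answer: 0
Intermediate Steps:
A = 48 (A = 48 + 0 = 48)
a = 139 (a = -5 + 144 = 139)
Q = 0 (Q = 0*29 = 0)
Q*(a + A) = 0*(139 + 48) = 0*187 = 0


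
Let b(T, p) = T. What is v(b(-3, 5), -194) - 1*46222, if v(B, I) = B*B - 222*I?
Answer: -3145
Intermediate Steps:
v(B, I) = B**2 - 222*I
v(b(-3, 5), -194) - 1*46222 = ((-3)**2 - 222*(-194)) - 1*46222 = (9 + 43068) - 46222 = 43077 - 46222 = -3145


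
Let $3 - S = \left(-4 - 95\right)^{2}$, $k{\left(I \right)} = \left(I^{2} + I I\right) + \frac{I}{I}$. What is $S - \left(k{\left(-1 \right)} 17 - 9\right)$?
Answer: $-9840$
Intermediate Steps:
$k{\left(I \right)} = 1 + 2 I^{2}$ ($k{\left(I \right)} = \left(I^{2} + I^{2}\right) + 1 = 2 I^{2} + 1 = 1 + 2 I^{2}$)
$S = -9798$ ($S = 3 - \left(-4 - 95\right)^{2} = 3 - \left(-99\right)^{2} = 3 - 9801 = -9798$)
$S - \left(k{\left(-1 \right)} 17 - 9\right) = -9798 - \left(\left(1 + 2 \left(-1\right)^{2}\right) 17 - 9\right) = -9798 - \left(\left(1 + 2 \cdot 1\right) 17 - 9\right) = -9798 - \left(\left(1 + 2\right) 17 - 9\right) = -9798 - \left(3 \cdot 17 - 9\right) = -9798 - \left(51 - 9\right) = -9798 - 42 = -9840$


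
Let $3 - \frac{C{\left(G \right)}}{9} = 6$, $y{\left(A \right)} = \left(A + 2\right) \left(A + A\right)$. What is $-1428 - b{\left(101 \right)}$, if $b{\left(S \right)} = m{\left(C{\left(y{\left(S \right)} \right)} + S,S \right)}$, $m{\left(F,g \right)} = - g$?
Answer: $-1327$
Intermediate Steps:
$y{\left(A \right)} = 2 A \left(2 + A\right)$ ($y{\left(A \right)} = \left(2 + A\right) 2 A = 2 A \left(2 + A\right)$)
$C{\left(G \right)} = -27$ ($C{\left(G \right)} = 27 - 54 = -27$)
$b{\left(S \right)} = - S$
$-1428 - b{\left(101 \right)} = -1428 - \left(-1\right) 101 = -1428 - -101 = -1428 + 101 = -1327$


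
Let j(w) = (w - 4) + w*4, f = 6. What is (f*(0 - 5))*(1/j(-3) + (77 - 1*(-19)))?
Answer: -54690/19 ≈ -2878.4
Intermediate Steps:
j(w) = -4 + 5*w (j(w) = (-4 + w) + 4*w = -4 + 5*w)
(f*(0 - 5))*(1/j(-3) + (77 - 1*(-19))) = (6*(0 - 5))*(1/(-4 + 5*(-3)) + (77 - 1*(-19))) = (6*(-5))*(1/(-4 - 15) + (77 + 19)) = -30*(1/(-19) + 96) = -30*(-1/19 + 96) = -30*1823/19 = -54690/19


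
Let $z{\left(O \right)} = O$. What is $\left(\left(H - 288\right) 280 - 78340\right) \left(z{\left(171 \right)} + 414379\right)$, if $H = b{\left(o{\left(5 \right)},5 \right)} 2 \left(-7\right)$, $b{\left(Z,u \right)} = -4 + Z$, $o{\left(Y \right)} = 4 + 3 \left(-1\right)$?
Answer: $-61030051000$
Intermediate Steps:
$o{\left(Y \right)} = 1$ ($o{\left(Y \right)} = 4 - 3 = 1$)
$H = 42$ ($H = \left(-4 + 1\right) 2 \left(-7\right) = \left(-3\right) 2 \left(-7\right) = \left(-6\right) \left(-7\right) = 42$)
$\left(\left(H - 288\right) 280 - 78340\right) \left(z{\left(171 \right)} + 414379\right) = \left(\left(42 - 288\right) 280 - 78340\right) \left(171 + 414379\right) = \left(\left(-246\right) 280 - 78340\right) 414550 = \left(-68880 - 78340\right) 414550 = \left(-147220\right) 414550 = -61030051000$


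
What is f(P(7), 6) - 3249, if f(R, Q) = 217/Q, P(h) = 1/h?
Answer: -19277/6 ≈ -3212.8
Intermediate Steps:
f(P(7), 6) - 3249 = 217/6 - 3249 = -19277/6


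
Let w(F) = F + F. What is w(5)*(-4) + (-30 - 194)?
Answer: -264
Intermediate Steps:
w(F) = 2*F
w(5)*(-4) + (-30 - 194) = (2*5)*(-4) + (-30 - 194) = 10*(-4) - 224 = -40 - 224 = -264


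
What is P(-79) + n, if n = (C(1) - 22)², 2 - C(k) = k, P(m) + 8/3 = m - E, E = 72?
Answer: 862/3 ≈ 287.33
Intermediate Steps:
P(m) = -224/3 + m (P(m) = -8/3 + (m - 1*72) = -8/3 + (m - 72) = -8/3 + (-72 + m) = -224/3 + m)
C(k) = 2 - k
n = 441 (n = ((2 - 1*1) - 22)² = ((2 - 1) - 22)² = (1 - 22)² = (-21)² = 441)
P(-79) + n = (-224/3 - 79) + 441 = -461/3 + 441 = 862/3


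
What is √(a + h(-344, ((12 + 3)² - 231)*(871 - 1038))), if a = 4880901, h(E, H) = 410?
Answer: √4881311 ≈ 2209.4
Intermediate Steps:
√(a + h(-344, ((12 + 3)² - 231)*(871 - 1038))) = √(4880901 + 410) = √4881311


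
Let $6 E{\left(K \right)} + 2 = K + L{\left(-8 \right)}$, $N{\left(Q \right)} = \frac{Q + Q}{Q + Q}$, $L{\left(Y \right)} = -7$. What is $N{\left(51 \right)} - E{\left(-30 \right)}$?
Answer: $\frac{15}{2} \approx 7.5$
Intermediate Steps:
$N{\left(Q \right)} = 1$ ($N{\left(Q \right)} = \frac{2 Q}{2 Q} = 2 Q \frac{1}{2 Q} = 1$)
$E{\left(K \right)} = - \frac{3}{2} + \frac{K}{6}$ ($E{\left(K \right)} = - \frac{1}{3} + \frac{K - 7}{6} = - \frac{1}{3} + \frac{-7 + K}{6} = - \frac{1}{3} + \left(- \frac{7}{6} + \frac{K}{6}\right) = - \frac{3}{2} + \frac{K}{6}$)
$N{\left(51 \right)} - E{\left(-30 \right)} = 1 - \left(- \frac{3}{2} + \frac{1}{6} \left(-30\right)\right) = 1 - \left(- \frac{3}{2} - 5\right) = 1 - - \frac{13}{2} = 1 + \frac{13}{2} = \frac{15}{2}$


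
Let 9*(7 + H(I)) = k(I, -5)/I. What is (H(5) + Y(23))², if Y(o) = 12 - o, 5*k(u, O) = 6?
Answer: 1817104/5625 ≈ 323.04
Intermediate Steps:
k(u, O) = 6/5 (k(u, O) = (⅕)*6 = 6/5)
H(I) = -7 + 2/(15*I) (H(I) = -7 + (6/(5*I))/9 = -7 + 2/(15*I))
(H(5) + Y(23))² = ((-7 + (2/15)/5) + (12 - 1*23))² = ((-7 + (2/15)*(⅕)) + (12 - 23))² = ((-7 + 2/75) - 11)² = (-523/75 - 11)² = (-1348/75)² = 1817104/5625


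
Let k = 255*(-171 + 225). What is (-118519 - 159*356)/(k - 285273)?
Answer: 175123/271503 ≈ 0.64501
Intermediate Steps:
k = 13770 (k = 255*54 = 13770)
(-118519 - 159*356)/(k - 285273) = (-118519 - 159*356)/(13770 - 285273) = (-118519 - 56604)/(-271503) = -175123*(-1/271503) = 175123/271503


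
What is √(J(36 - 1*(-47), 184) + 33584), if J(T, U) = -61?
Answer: √33523 ≈ 183.09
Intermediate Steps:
√(J(36 - 1*(-47), 184) + 33584) = √(-61 + 33584) = √33523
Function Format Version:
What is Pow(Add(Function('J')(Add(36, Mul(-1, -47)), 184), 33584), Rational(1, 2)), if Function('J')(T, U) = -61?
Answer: Pow(33523, Rational(1, 2)) ≈ 183.09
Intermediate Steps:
Pow(Add(Function('J')(Add(36, Mul(-1, -47)), 184), 33584), Rational(1, 2)) = Pow(Add(-61, 33584), Rational(1, 2)) = Pow(33523, Rational(1, 2))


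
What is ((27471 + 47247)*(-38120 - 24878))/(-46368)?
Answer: 18678907/184 ≈ 1.0152e+5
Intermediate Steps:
((27471 + 47247)*(-38120 - 24878))/(-46368) = (74718*(-62998))*(-1/46368) = -4707084564*(-1/46368) = 18678907/184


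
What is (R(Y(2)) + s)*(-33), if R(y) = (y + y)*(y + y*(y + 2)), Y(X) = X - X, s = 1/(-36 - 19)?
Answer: ⅗ ≈ 0.60000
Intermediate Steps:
s = -1/55 (s = 1/(-55) = -1/55 ≈ -0.018182)
Y(X) = 0
R(y) = 2*y*(y + y*(2 + y)) (R(y) = (2*y)*(y + y*(2 + y)) = 2*y*(y + y*(2 + y)))
(R(Y(2)) + s)*(-33) = (2*0²*(3 + 0) - 1/55)*(-33) = (2*0*3 - 1/55)*(-33) = (0 - 1/55)*(-33) = -1/55*(-33) = ⅗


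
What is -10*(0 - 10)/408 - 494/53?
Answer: -49063/5406 ≈ -9.0757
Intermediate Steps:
-10*(0 - 10)/408 - 494/53 = -10*(-10)*(1/408) - 494*1/53 = 100*(1/408) - 494/53 = 25/102 - 494/53 = -49063/5406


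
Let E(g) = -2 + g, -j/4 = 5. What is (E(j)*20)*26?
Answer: -11440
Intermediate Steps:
j = -20 (j = -4*5 = -20)
(E(j)*20)*26 = ((-2 - 20)*20)*26 = -22*20*26 = -440*26 = -11440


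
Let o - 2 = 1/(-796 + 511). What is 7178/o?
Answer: 2045730/569 ≈ 3595.3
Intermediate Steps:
o = 569/285 (o = 2 + 1/(-796 + 511) = 2 + 1/(-285) = 2 - 1/285 = 569/285 ≈ 1.9965)
7178/o = 7178/(569/285) = 7178*(285/569) = 2045730/569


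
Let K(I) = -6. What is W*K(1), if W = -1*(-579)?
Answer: -3474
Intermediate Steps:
W = 579
W*K(1) = 579*(-6) = -3474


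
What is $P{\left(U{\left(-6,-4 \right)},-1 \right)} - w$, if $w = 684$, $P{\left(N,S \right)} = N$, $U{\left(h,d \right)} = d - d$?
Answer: $-684$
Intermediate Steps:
$U{\left(h,d \right)} = 0$
$P{\left(U{\left(-6,-4 \right)},-1 \right)} - w = 0 - 684 = -684$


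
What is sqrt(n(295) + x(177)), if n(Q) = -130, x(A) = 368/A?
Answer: I*sqrt(4007634)/177 ≈ 11.31*I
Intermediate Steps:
sqrt(n(295) + x(177)) = sqrt(-130 + 368/177) = sqrt(-22642/177) = I*sqrt(4007634)/177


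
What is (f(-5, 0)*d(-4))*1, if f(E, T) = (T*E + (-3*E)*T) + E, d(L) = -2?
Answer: 10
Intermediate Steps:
f(E, T) = E - 2*E*T (f(E, T) = (E*T - 3*E*T) + E = -2*E*T + E = E - 2*E*T)
(f(-5, 0)*d(-4))*1 = (-5*(1 - 2*0)*(-2))*1 = (-5*(1 + 0)*(-2))*1 = (-5*1*(-2))*1 = -5*(-2)*1 = 10*1 = 10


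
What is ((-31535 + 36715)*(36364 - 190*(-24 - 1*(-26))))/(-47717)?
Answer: -186397120/47717 ≈ -3906.3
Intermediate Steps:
((-31535 + 36715)*(36364 - 190*(-24 - 1*(-26))))/(-47717) = (5180*(36364 - 190*(-24 + 26)))*(-1/47717) = (5180*(36364 - 190*2))*(-1/47717) = (5180*(36364 - 380))*(-1/47717) = (5180*35984)*(-1/47717) = 186397120*(-1/47717) = -186397120/47717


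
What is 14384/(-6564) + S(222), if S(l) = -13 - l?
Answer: -389231/1641 ≈ -237.19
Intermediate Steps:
14384/(-6564) + S(222) = 14384/(-6564) + (-13 - 1*222) = 14384*(-1/6564) + (-13 - 222) = -3596/1641 - 235 = -389231/1641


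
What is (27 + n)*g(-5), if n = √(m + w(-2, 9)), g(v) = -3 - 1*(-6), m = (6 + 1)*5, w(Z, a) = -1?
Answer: 81 + 3*√34 ≈ 98.493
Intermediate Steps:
m = 35 (m = 7*5 = 35)
g(v) = 3 (g(v) = -3 + 6 = 3)
n = √34 (n = √(35 - 1) = √34 ≈ 5.8309)
(27 + n)*g(-5) = (27 + √34)*3 = 81 + 3*√34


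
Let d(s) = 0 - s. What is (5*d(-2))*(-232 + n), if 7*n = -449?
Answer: -20730/7 ≈ -2961.4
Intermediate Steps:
d(s) = -s
n = -449/7 (n = (⅐)*(-449) = -449/7 ≈ -64.143)
(5*d(-2))*(-232 + n) = (5*(-1*(-2)))*(-232 - 449/7) = (5*2)*(-2073/7) = 10*(-2073/7) = -20730/7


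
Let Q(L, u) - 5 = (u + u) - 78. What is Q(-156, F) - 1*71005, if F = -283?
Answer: -71644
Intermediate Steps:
Q(L, u) = -73 + 2*u (Q(L, u) = 5 + ((u + u) - 78) = 5 + (2*u - 78) = 5 + (-78 + 2*u) = -73 + 2*u)
Q(-156, F) - 1*71005 = (-73 + 2*(-283)) - 1*71005 = (-73 - 566) - 71005 = -639 - 71005 = -71644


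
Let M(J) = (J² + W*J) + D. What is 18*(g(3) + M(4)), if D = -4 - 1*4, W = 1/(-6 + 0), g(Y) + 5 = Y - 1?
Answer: 78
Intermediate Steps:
g(Y) = -6 + Y (g(Y) = -5 + (Y - 1) = -5 + (-1 + Y) = -6 + Y)
W = -⅙ (W = 1/(-6) = -⅙ ≈ -0.16667)
D = -8 (D = -4 - 4 = -8)
M(J) = -8 + J² - J/6 (M(J) = (J² - J/6) - 8 = -8 + J² - J/6)
18*(g(3) + M(4)) = 18*((-6 + 3) + (-8 + 4² - ⅙*4)) = 18*(-3 + (-8 + 16 - ⅔)) = 18*(-3 + 22/3) = 18*(13/3) = 78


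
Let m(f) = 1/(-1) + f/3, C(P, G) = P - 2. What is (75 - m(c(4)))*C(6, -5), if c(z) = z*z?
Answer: 848/3 ≈ 282.67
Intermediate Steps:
C(P, G) = -2 + P
c(z) = z**2
m(f) = -1 + f/3 (m(f) = 1*(-1) + f*(1/3) = -1 + f/3)
(75 - m(c(4)))*C(6, -5) = (75 - (-1 + (1/3)*4**2))*(-2 + 6) = (75 - (-1 + (1/3)*16))*4 = (75 - (-1 + 16/3))*4 = (75 - 1*13/3)*4 = (75 - 13/3)*4 = (212/3)*4 = 848/3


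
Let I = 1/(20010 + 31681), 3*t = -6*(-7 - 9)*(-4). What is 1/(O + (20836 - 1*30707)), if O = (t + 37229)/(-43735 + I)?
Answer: -753568628/7439115189585 ≈ -0.00010130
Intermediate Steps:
t = -128 (t = (-6*(-7 - 9)*(-4))/3 = (-6*(-16)*(-4))/3 = (96*(-4))/3 = (⅓)*(-384) = -128)
I = 1/51691 ≈ 1.9346e-5
O = -639262597/753568628 (O = (-128 + 37229)/(-43735 + 1/51691) = 37101/(-2260705884/51691) = 37101*(-51691/2260705884) = -639262597/753568628 ≈ -0.84831)
1/(O + (20836 - 1*30707)) = 1/(-639262597/753568628 + (20836 - 1*30707)) = 1/(-639262597/753568628 + (20836 - 30707)) = 1/(-639262597/753568628 - 9871) = 1/(-7439115189585/753568628) = -753568628/7439115189585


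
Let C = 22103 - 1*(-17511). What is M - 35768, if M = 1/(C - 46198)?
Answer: -235496513/6584 ≈ -35768.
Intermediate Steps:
C = 39614 (C = 22103 + 17511 = 39614)
M = -1/6584 (M = 1/(39614 - 46198) = 1/(-6584) = -1/6584 ≈ -0.00015188)
M - 35768 = -1/6584 - 35768 = -235496513/6584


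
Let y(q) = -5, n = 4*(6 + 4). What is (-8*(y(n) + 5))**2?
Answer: 0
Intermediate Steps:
n = 40 (n = 4*10 = 40)
(-8*(y(n) + 5))**2 = (-8*(-5 + 5))**2 = (-8*0)**2 = 0**2 = 0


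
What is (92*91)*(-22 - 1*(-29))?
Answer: 58604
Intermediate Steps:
(92*91)*(-22 - 1*(-29)) = 8372*(-22 + 29) = 8372*7 = 58604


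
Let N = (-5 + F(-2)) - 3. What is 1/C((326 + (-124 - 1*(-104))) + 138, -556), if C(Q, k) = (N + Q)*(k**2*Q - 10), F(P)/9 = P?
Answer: 1/57373164332 ≈ 1.7430e-11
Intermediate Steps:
F(P) = 9*P
N = -26 (N = (-5 + 9*(-2)) - 3 = (-5 - 18) - 3 = -23 - 3 = -26)
C(Q, k) = (-26 + Q)*(-10 + Q*k**2) (C(Q, k) = (-26 + Q)*(k**2*Q - 10) = (-26 + Q)*(Q*k**2 - 10) = (-26 + Q)*(-10 + Q*k**2))
1/C((326 + (-124 - 1*(-104))) + 138, -556) = 1/(260 - 10*((326 + (-124 - 1*(-104))) + 138) + ((326 + (-124 - 1*(-104))) + 138)**2*(-556)**2 - 26*((326 + (-124 - 1*(-104))) + 138)*(-556)**2) = 1/(260 - 10*((326 + (-124 + 104)) + 138) + ((326 + (-124 + 104)) + 138)**2*309136 - 26*((326 + (-124 + 104)) + 138)*309136) = 1/(260 - 10*((326 - 20) + 138) + ((326 - 20) + 138)**2*309136 - 26*((326 - 20) + 138)*309136) = 1/(260 - 10*(306 + 138) + (306 + 138)**2*309136 - 26*(306 + 138)*309136) = 1/(260 - 10*444 + 444**2*309136 - 26*444*309136) = 1/(260 - 4440 + 197136*309136 - 3568665984) = 1/(260 - 4440 + 60941834496 - 3568665984) = 1/57373164332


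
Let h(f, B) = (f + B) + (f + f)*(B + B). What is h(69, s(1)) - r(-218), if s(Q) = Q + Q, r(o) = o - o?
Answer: 623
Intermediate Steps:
r(o) = 0
s(Q) = 2*Q
h(f, B) = B + f + 4*B*f (h(f, B) = (B + f) + (2*f)*(2*B) = (B + f) + 4*B*f = B + f + 4*B*f)
h(69, s(1)) - r(-218) = (2*1 + 69 + 4*(2*1)*69) - 1*0 = (2 + 69 + 4*2*69) + 0 = (2 + 69 + 552) + 0 = 623 + 0 = 623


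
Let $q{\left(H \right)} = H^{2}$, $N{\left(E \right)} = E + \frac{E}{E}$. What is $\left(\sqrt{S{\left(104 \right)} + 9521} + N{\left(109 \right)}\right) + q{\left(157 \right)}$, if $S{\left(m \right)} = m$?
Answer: $24759 + 5 \sqrt{385} \approx 24857.0$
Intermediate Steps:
$N{\left(E \right)} = 1 + E$ ($N{\left(E \right)} = E + 1 = 1 + E$)
$\left(\sqrt{S{\left(104 \right)} + 9521} + N{\left(109 \right)}\right) + q{\left(157 \right)} = \left(\sqrt{104 + 9521} + \left(1 + 109\right)\right) + 157^{2} = \left(\sqrt{9625} + 110\right) + 24649 = \left(5 \sqrt{385} + 110\right) + 24649 = \left(110 + 5 \sqrt{385}\right) + 24649 = 24759 + 5 \sqrt{385}$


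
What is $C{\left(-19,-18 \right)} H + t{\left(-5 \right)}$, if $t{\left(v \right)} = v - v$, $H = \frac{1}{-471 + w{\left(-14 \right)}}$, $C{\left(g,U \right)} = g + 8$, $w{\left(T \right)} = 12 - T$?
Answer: $\frac{11}{445} \approx 0.024719$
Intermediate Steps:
$C{\left(g,U \right)} = 8 + g$
$H = - \frac{1}{445}$ ($H = \frac{1}{-471 + \left(12 - -14\right)} = \frac{1}{-471 + \left(12 + 14\right)} = \frac{1}{-471 + 26} = \frac{1}{-445} = - \frac{1}{445} \approx -0.0022472$)
$t{\left(v \right)} = 0$
$C{\left(-19,-18 \right)} H + t{\left(-5 \right)} = \left(8 - 19\right) \left(- \frac{1}{445}\right) + 0 = \left(-11\right) \left(- \frac{1}{445}\right) + 0 = \frac{11}{445} + 0 = \frac{11}{445}$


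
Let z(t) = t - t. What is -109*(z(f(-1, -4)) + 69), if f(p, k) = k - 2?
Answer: -7521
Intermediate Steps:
f(p, k) = -2 + k
z(t) = 0
-109*(z(f(-1, -4)) + 69) = -109*(0 + 69) = -109*69 = -7521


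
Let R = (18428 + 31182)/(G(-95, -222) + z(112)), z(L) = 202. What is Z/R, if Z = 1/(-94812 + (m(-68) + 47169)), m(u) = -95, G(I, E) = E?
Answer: 1/118414109 ≈ 8.4449e-9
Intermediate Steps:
R = -4961/2 (R = (18428 + 31182)/(-222 + 202) = 49610/(-20) = 49610*(-1/20) = -4961/2 ≈ -2480.5)
Z = -1/47738 (Z = 1/(-94812 + (-95 + 47169)) = 1/(-94812 + 47074) = 1/(-47738) = -1/47738 ≈ -2.0948e-5)
Z/R = -1/(47738*(-4961/2)) = -1/47738*(-2/4961) = 1/118414109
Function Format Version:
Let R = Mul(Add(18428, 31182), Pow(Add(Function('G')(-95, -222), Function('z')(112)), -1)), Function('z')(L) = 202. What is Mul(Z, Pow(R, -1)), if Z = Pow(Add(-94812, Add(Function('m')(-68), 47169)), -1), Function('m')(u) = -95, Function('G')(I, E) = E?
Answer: Rational(1, 118414109) ≈ 8.4449e-9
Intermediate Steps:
R = Rational(-4961, 2) (R = Mul(Add(18428, 31182), Pow(Add(-222, 202), -1)) = Mul(49610, Pow(-20, -1)) = Mul(49610, Rational(-1, 20)) = Rational(-4961, 2) ≈ -2480.5)
Z = Rational(-1, 47738) (Z = Pow(Add(-94812, Add(-95, 47169)), -1) = Pow(Add(-94812, 47074), -1) = Pow(-47738, -1) = Rational(-1, 47738) ≈ -2.0948e-5)
Mul(Z, Pow(R, -1)) = Mul(Rational(-1, 47738), Pow(Rational(-4961, 2), -1)) = Mul(Rational(-1, 47738), Rational(-2, 4961)) = Rational(1, 118414109)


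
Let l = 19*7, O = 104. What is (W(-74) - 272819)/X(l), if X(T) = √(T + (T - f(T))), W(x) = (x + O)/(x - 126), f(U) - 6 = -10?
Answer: -5456383*√30/1800 ≈ -16603.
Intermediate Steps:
f(U) = -4 (f(U) = 6 - 10 = -4)
l = 133
W(x) = (104 + x)/(-126 + x) (W(x) = (x + 104)/(x - 126) = (104 + x)/(-126 + x))
X(T) = √(4 + 2*T) (X(T) = √(T + (T - 1*(-4))) = √(T + (T + 4)) = √(T + (4 + T)) = √(4 + 2*T))
(W(-74) - 272819)/X(l) = ((104 - 74)/(-126 - 74) - 272819)/(√(4 + 2*133)) = (30/(-200) - 272819)/(√(4 + 266)) = (-1/200*30 - 272819)/(√270) = (-3/20 - 272819)/((3*√30)) = -5456383*√30/1800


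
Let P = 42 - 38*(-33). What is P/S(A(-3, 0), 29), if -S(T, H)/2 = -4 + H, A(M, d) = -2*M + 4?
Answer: -648/25 ≈ -25.920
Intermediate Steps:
A(M, d) = 4 - 2*M
S(T, H) = 8 - 2*H (S(T, H) = -2*(-4 + H) = 8 - 2*H)
P = 1296 (P = 42 + 1254 = 1296)
P/S(A(-3, 0), 29) = 1296/(8 - 2*29) = 1296/(8 - 58) = 1296/(-50) = 1296*(-1/50) = -648/25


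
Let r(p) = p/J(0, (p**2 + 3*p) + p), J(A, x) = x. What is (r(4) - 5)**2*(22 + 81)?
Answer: 156663/64 ≈ 2447.9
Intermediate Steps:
r(p) = p/(p**2 + 4*p) (r(p) = p/((p**2 + 3*p) + p) = p/(p**2 + 4*p))
(r(4) - 5)**2*(22 + 81) = (1/(4 + 4) - 5)**2*(22 + 81) = (1/8 - 5)**2*103 = (-39/8)**2*103 = (1521/64)*103 = 156663/64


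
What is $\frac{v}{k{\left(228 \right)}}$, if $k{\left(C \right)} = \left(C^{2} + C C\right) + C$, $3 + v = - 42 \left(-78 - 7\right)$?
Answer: $\frac{1189}{34732} \approx 0.034234$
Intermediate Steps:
$v = 3567$ ($v = -3 - 42 \left(-78 - 7\right) = -3 - -3570 = -3 + 3570 = 3567$)
$k{\left(C \right)} = C + 2 C^{2}$ ($k{\left(C \right)} = \left(C^{2} + C^{2}\right) + C = 2 C^{2} + C = C + 2 C^{2}$)
$\frac{v}{k{\left(228 \right)}} = \frac{3567}{228 \left(1 + 2 \cdot 228\right)} = \frac{3567}{228 \left(1 + 456\right)} = \frac{3567}{228 \cdot 457} = \frac{3567}{104196} = 3567 \cdot \frac{1}{104196} = \frac{1189}{34732}$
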